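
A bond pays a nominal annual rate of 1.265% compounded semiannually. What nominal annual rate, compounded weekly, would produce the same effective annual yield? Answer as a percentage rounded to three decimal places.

EAR = (1 + 0.01265/2)^2 − 1 = 0.012690.
Solve (1 + r/52)^52 = 1.012690: r/52 = 1.012690^(1/52) − 1 = 0.000243, so r = 0.012612 = 1.261%.

1.261%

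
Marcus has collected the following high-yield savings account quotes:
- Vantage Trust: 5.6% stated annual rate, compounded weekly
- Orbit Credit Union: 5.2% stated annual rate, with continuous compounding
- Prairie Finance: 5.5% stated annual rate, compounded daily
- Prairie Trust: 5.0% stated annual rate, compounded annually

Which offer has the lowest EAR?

Vantage Trust: (1 + 0.056/52)^52 − 1 = 5.757%
Orbit Credit Union: e^0.052 − 1 = 5.338%
Prairie Finance: (1 + 0.055/365)^365 − 1 = 5.654%
Prairie Trust: compounded annually, EAR = 5.000%
The lowest effective annual rate is Prairie Trust at 5.000%.

Prairie Trust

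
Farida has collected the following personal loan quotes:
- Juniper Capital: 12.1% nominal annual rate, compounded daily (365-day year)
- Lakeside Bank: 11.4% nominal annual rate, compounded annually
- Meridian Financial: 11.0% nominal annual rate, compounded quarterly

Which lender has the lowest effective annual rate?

Lakeside Bank

Juniper Capital: (1 + 0.121/365)^365 − 1 = 12.860%
Lakeside Bank: compounded annually, EAR = 11.400%
Meridian Financial: (1 + 0.110/4)^4 − 1 = 11.462%
The lowest effective annual rate is Lakeside Bank at 11.400%.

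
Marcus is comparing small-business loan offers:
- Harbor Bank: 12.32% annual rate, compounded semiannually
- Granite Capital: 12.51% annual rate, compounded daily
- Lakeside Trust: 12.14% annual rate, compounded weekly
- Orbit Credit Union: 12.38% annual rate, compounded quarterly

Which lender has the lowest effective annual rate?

Harbor Bank

Harbor Bank: (1 + 0.1232/2)^2 − 1 = 12.699%
Granite Capital: (1 + 0.1251/365)^365 − 1 = 13.324%
Lakeside Trust: (1 + 0.1214/52)^52 − 1 = 12.892%
Orbit Credit Union: (1 + 0.1238/4)^4 − 1 = 12.967%
The lowest effective annual rate is Harbor Bank at 12.699%.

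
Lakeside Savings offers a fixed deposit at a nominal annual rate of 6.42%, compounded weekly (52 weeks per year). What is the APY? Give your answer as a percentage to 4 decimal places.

EAR = (1 + 0.0642/52)^52 − 1.
= 1.066263 − 1 = 6.6263%.

6.6263%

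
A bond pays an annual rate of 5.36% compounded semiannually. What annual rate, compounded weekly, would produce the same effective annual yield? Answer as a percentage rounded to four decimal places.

EAR = (1 + 0.0536/2)^2 − 1 = 0.054318.
Solve (1 + r/52)^52 = 1.054318: r/52 = 1.054318^(1/52) − 1 = 0.001018, so r = 0.052921 = 5.2921%.

5.2921%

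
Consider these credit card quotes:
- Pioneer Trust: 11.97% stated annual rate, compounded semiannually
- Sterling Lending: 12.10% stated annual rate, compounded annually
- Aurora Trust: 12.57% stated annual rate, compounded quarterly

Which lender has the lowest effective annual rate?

Pioneer Trust: (1 + 0.1197/2)^2 − 1 = 12.328%
Sterling Lending: compounded annually, EAR = 12.100%
Aurora Trust: (1 + 0.1257/4)^4 − 1 = 13.175%
The lowest effective annual rate is Sterling Lending at 12.100%.

Sterling Lending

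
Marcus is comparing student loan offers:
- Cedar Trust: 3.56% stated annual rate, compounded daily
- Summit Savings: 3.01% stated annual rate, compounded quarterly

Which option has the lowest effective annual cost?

Summit Savings

Cedar Trust: (1 + 0.0356/365)^365 − 1 = 3.624%
Summit Savings: (1 + 0.0301/4)^4 − 1 = 3.044%
The lowest effective annual rate is Summit Savings at 3.044%.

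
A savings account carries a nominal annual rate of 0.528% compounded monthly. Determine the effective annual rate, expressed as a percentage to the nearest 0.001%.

0.529%

EAR = (1 + 0.00528/12)^12 − 1.
= 1.005293 − 1 = 0.529%.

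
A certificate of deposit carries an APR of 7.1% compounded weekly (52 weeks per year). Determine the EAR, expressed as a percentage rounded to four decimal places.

7.3529%

EAR = (1 + 0.071/52)^52 − 1.
= (1 + 0.001365)^52 − 1 = 1.073529 − 1 = 7.3529%.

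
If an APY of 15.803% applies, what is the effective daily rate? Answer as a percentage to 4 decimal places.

0.0402%

The per-day rate i satisfies (1 + i)^365 = 1 + 0.15803.
i = 1.15803^(1/365) − 1 = 0.0004021 = 0.0402%.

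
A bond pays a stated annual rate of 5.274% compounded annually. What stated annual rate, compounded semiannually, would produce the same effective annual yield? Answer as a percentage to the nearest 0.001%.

Compounded annually, EAR = nominal = 0.052740.
Solve (1 + r/2)^2 = 1.052740: r/2 = 1.052740^(1/2) − 1 = 0.026031, so r = 0.052062 = 5.206%.

5.206%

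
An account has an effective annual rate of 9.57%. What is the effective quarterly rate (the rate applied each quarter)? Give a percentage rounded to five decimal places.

The per-quarter rate i satisfies (1 + i)^4 = 1 + 0.0957.
i = 1.0957^(1/4) − 1 = 0.0231114 = 2.31114%.

2.31114%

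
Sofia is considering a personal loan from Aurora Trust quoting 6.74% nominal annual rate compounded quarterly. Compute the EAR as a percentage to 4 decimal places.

EAR = (1 + 0.0674/4)^4 − 1.
= 1.069123 − 1 = 6.9123%.

6.9123%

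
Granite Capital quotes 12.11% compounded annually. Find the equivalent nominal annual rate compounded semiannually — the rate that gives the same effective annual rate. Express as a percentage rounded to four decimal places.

11.7640%

Compounded annually, EAR = nominal = 0.121100.
Solve (1 + r/2)^2 = 1.121100: r/2 = 1.121100^(1/2) − 1 = 0.058820, so r = 0.117640 = 11.7640%.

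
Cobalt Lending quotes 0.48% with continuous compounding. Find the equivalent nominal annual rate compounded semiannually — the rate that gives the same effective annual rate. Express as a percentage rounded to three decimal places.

0.481%

EAR under continuous compounding: e^0.0048 − 1 = 0.004812.
Solve (1 + r/2)^2 = 1.004812: r/2 = 1.004812^(1/2) − 1 = 0.002403, so r = 0.004806 = 0.481%.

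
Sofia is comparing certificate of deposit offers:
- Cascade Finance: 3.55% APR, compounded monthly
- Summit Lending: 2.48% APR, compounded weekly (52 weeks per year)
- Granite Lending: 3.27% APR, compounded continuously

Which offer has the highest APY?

Cascade Finance

Cascade Finance: (1 + 0.0355/12)^12 − 1 = 3.608%
Summit Lending: (1 + 0.0248/52)^52 − 1 = 2.510%
Granite Lending: e^0.0327 − 1 = 3.324%
The highest effective annual rate is Cascade Finance at 3.608%.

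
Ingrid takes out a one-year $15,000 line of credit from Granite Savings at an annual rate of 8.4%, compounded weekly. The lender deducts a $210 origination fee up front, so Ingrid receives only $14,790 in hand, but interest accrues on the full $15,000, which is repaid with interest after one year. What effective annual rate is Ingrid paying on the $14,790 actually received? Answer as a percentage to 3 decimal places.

Amount owed after one year: 15,000 × (1 + 0.084/52)^52 = 15,000 × 1.087555 = $16,313.33.
Effective rate on net proceeds: 16,313.33 / 14,790 − 1 = 0.102997 = 10.300%.

10.300%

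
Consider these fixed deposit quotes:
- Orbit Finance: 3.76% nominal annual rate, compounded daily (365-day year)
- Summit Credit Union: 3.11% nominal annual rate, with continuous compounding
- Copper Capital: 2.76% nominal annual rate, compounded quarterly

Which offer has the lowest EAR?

Copper Capital

Orbit Finance: (1 + 0.0376/365)^365 − 1 = 3.831%
Summit Credit Union: e^0.0311 − 1 = 3.159%
Copper Capital: (1 + 0.0276/4)^4 − 1 = 2.789%
The lowest effective annual rate is Copper Capital at 2.789%.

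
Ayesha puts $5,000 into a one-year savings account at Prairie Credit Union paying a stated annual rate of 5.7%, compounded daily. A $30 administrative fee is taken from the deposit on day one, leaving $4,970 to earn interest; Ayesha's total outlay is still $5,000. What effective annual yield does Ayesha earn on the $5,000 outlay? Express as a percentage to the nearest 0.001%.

Value after one year: 4,970 × (1 + 0.057/365)^365 = 4,970 × 1.058651 = $5,261.50.
Effective yield on the $5,000 outlay: 5,261.50 / 5,000 − 1 = 0.052299 = 5.230%.

5.230%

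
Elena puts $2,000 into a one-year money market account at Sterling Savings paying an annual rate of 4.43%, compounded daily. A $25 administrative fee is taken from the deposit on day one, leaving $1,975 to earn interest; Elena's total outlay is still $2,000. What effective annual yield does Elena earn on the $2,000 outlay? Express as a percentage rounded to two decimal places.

Value after one year: 1,975 × (1 + 0.0443/365)^365 = 1,975 × 1.045293 = $2,064.45.
Effective yield on the $2,000 outlay: 2,064.45 / 2,000 − 1 = 0.032227 = 3.22%.

3.22%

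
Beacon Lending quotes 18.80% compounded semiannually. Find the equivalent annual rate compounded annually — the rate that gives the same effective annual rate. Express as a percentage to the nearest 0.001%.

19.684%

EAR = (1 + 0.1880/2)^2 − 1 = 0.196836.
Compounded annually, the equivalent nominal rate is the EAR itself: 19.684%.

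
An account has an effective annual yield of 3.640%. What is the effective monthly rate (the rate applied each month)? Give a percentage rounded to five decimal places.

0.29839%

The per-month rate i satisfies (1 + i)^12 = 1 + 0.03640.
i = 1.03640^(1/12) − 1 = 0.0029839 = 0.29839%.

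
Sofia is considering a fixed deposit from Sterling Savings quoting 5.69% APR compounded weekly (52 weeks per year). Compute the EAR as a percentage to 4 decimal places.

5.8517%

EAR = (1 + 0.0569/52)^52 − 1.
= 1.058517 − 1 = 5.8517%.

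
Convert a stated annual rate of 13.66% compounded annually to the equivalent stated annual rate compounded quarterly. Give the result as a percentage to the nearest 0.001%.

13.011%

Compounded annually, EAR = nominal = 0.136600.
Solve (1 + r/4)^4 = 1.136600: r/4 = 1.136600^(1/4) − 1 = 0.032528, so r = 0.130113 = 13.011%.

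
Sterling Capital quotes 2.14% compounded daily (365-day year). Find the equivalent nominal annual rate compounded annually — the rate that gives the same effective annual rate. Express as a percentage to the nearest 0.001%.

2.163%

EAR = (1 + 0.0214/365)^365 − 1 = 0.021630.
Compounded annually, the equivalent nominal rate is the EAR itself: 2.163%.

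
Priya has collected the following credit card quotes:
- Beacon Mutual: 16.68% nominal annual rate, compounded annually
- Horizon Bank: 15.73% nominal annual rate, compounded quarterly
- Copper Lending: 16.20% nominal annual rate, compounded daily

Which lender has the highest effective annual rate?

Beacon Mutual: compounded annually, EAR = 16.680%
Horizon Bank: (1 + 0.1573/4)^4 − 1 = 16.682%
Copper Lending: (1 + 0.1620/365)^365 − 1 = 17.582%
The highest effective annual rate is Copper Lending at 17.582%.

Copper Lending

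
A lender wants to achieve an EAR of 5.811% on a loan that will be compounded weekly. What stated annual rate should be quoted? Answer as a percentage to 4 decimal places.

(1 + r/52)^52 − 1 = 0.05811, so 1 + r/52 = 1.05811^(1/52).
r/52 = 0.001087, so r = 0.056515 = 5.6515%.

5.6515%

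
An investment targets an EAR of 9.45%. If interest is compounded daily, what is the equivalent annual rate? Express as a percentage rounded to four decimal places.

9.0309%

(1 + r/365)^365 − 1 = 0.0945, so 1 + r/365 = 1.0945^(1/365).
r/365 = 0.000247, so r = 0.090309 = 9.0309%.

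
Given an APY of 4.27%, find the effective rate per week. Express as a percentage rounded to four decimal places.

0.0804%

The per-week rate i satisfies (1 + i)^52 = 1 + 0.0427.
i = 1.0427^(1/52) − 1 = 0.0008044 = 0.0804%.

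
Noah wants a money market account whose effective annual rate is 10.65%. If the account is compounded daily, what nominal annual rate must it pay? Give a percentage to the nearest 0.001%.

(1 + r/365)^365 − 1 = 0.1065, so 1 + r/365 = 1.1065^(1/365).
r/365 = 0.000277, so r = 0.101216 = 10.122%.

10.122%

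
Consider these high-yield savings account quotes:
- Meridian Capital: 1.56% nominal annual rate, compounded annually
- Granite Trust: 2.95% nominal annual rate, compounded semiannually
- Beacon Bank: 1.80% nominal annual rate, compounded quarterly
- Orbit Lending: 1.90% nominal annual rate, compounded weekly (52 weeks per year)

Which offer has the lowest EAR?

Meridian Capital: compounded annually, EAR = 1.560%
Granite Trust: (1 + 0.0295/2)^2 − 1 = 2.972%
Beacon Bank: (1 + 0.0180/4)^4 − 1 = 1.812%
Orbit Lending: (1 + 0.0190/52)^52 − 1 = 1.918%
The lowest effective annual rate is Meridian Capital at 1.560%.

Meridian Capital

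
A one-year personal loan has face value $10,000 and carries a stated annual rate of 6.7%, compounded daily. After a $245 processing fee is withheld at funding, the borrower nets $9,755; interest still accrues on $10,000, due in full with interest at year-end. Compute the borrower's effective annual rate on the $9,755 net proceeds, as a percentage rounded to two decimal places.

9.61%

Amount owed after one year: 10,000 × (1 + 0.067/365)^365 = 10,000 × 1.069289 = $10,692.89.
Effective rate on net proceeds: 10,692.89 / 9,755 − 1 = 0.096144 = 9.61%.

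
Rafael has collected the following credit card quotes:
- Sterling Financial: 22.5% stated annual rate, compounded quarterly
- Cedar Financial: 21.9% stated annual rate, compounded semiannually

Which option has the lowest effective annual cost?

Sterling Financial: (1 + 0.225/4)^4 − 1 = 24.471%
Cedar Financial: (1 + 0.219/2)^2 − 1 = 23.099%
The lowest effective annual rate is Cedar Financial at 23.099%.

Cedar Financial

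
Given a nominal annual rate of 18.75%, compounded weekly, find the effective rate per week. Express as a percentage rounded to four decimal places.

With a nominal annual rate compounded weekly, the periodic rate is the nominal rate divided by 52.
i = 0.1875 / 52 = 0.0036058 = 0.3606%.

0.3606%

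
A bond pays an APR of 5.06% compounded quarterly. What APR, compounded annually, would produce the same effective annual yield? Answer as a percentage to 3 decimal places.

5.157%

EAR = (1 + 0.0506/4)^4 − 1 = 0.051568.
Compounded annually, the equivalent nominal rate is the EAR itself: 5.157%.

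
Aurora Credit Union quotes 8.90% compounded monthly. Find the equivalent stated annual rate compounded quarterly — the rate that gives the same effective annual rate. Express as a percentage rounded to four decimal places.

EAR = (1 + 0.0890/12)^12 − 1 = 0.092722.
Solve (1 + r/4)^4 = 1.092722: r/4 = 1.092722^(1/4) − 1 = 0.022415, so r = 0.089662 = 8.9662%.

8.9662%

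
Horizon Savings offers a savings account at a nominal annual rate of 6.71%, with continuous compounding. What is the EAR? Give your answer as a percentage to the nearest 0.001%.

With continuous compounding, EAR = e^0.0671 − 1.
e^0.0671 = 1.069402, so EAR = 0.069402 = 6.940%.

6.940%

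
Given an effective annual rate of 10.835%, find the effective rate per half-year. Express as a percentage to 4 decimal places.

The per-half-year rate i satisfies (1 + i)^2 = 1 + 0.10835.
i = 1.10835^(1/2) − 1 = 0.0527820 = 5.2782%.

5.2782%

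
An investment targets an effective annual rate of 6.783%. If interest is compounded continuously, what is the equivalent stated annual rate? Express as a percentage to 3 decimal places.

6.563%

Continuous: nominal r satisfies e^r − 1 = 0.06783.
r = ln(1 + 0.06783) = ln(1.06783) = 0.065629 = 6.563%.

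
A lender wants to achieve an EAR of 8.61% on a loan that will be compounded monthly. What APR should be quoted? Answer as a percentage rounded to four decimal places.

8.2878%

(1 + r/12)^12 − 1 = 0.0861, so 1 + r/12 = 1.0861^(1/12).
r/12 = 0.006907, so r = 0.082878 = 8.2878%.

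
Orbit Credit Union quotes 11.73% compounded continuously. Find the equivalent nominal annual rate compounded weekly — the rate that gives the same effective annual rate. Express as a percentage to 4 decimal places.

11.7432%

EAR under continuous compounding: e^0.1173 − 1 = 0.124457.
Solve (1 + r/52)^52 = 1.124457: r/52 = 1.124457^(1/52) − 1 = 0.002258, so r = 0.117432 = 11.7432%.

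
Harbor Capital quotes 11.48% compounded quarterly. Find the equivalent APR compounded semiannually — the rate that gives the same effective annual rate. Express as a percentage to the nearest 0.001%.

EAR = (1 + 0.1148/4)^4 − 1 = 0.119837.
Solve (1 + r/2)^2 = 1.119837: r/2 = 1.119837^(1/2) − 1 = 0.058224, so r = 0.116447 = 11.645%.

11.645%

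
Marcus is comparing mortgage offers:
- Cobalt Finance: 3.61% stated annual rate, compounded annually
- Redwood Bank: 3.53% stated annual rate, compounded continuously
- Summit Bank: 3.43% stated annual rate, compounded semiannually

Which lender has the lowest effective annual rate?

Cobalt Finance: compounded annually, EAR = 3.610%
Redwood Bank: e^0.0353 − 1 = 3.593%
Summit Bank: (1 + 0.0343/2)^2 − 1 = 3.459%
The lowest effective annual rate is Summit Bank at 3.459%.

Summit Bank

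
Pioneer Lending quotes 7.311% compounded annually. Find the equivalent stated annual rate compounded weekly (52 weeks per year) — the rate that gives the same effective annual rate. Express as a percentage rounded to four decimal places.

7.0609%

Compounded annually, EAR = nominal = 0.073110.
Solve (1 + r/52)^52 = 1.073110: r/52 = 1.073110^(1/52) − 1 = 0.001358, so r = 0.070609 = 7.0609%.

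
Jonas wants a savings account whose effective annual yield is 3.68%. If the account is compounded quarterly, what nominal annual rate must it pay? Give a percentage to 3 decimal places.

(1 + r/4)^4 − 1 = 0.0368, so 1 + r/4 = 1.0368^(1/4).
r/4 = 0.009076, so r = 0.036303 = 3.630%.

3.630%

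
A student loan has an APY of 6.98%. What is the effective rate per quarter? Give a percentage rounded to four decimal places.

The per-quarter rate i satisfies (1 + i)^4 = 1 + 0.0698.
i = 1.0698^(1/4) − 1 = 0.0170110 = 1.7011%.

1.7011%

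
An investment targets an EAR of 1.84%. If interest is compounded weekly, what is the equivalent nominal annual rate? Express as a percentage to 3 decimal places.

1.824%

(1 + r/52)^52 − 1 = 0.0184, so 1 + r/52 = 1.0184^(1/52).
r/52 = 0.000351, so r = 0.018236 = 1.824%.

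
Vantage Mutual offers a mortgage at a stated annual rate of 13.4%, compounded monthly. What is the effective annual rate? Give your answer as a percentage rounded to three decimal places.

14.254%

EAR = (1 + 0.134/12)^12 − 1.
= (1 + 0.011167)^12 − 1 = 1.142544 − 1 = 14.254%.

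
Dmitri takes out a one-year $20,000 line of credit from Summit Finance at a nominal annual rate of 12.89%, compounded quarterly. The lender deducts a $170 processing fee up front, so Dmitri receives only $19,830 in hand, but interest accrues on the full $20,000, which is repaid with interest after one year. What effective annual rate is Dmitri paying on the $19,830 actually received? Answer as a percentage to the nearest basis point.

14.50%

Amount owed after one year: 20,000 × (1 + 0.1289/4)^4 = 20,000 × 1.135266 = $22,705.31.
Effective rate on net proceeds: 22,705.31 / 19,830 − 1 = 0.144998 = 14.50%.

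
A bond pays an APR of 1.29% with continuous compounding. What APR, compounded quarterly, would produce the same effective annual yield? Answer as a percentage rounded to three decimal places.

EAR under continuous compounding: e^0.0129 − 1 = 0.012984.
Solve (1 + r/4)^4 = 1.012984: r/4 = 1.012984^(1/4) − 1 = 0.003230, so r = 0.012921 = 1.292%.

1.292%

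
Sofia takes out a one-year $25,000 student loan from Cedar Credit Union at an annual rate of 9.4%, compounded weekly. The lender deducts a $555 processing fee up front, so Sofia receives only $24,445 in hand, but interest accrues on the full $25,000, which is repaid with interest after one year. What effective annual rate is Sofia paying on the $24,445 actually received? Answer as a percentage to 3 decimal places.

12.341%

Amount owed after one year: 25,000 × (1 + 0.094/52)^52 = 25,000 × 1.098467 = $27,461.66.
Effective rate on net proceeds: 27,461.66 / 24,445 − 1 = 0.123406 = 12.341%.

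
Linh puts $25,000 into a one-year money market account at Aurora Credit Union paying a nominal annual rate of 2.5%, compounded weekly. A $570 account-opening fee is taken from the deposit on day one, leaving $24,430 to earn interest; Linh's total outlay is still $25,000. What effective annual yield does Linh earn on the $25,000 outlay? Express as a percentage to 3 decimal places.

0.193%

Value after one year: 24,430 × (1 + 0.025/52)^52 = 24,430 × 1.025309 = $25,048.30.
Effective yield on the $25,000 outlay: 25,048.30 / 25,000 − 1 = 0.001932 = 0.193%.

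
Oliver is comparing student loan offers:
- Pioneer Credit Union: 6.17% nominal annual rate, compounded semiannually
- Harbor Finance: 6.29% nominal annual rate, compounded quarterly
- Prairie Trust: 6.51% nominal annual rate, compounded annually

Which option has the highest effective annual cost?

Prairie Trust

Pioneer Credit Union: (1 + 0.0617/2)^2 − 1 = 6.265%
Harbor Finance: (1 + 0.0629/4)^4 − 1 = 6.440%
Prairie Trust: compounded annually, EAR = 6.510%
The highest effective annual rate is Prairie Trust at 6.510%.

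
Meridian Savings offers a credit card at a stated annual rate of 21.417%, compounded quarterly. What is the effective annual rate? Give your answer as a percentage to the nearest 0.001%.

EAR = (1 + 0.21417/4)^4 − 1.
= (1 + 0.053543)^4 − 1 = 1.231993 − 1 = 23.199%.

23.199%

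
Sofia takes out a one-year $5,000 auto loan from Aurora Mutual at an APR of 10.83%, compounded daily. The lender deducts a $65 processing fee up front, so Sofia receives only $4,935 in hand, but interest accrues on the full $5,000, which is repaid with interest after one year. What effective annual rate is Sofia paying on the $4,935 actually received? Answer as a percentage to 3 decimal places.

12.904%

Amount owed after one year: 5,000 × (1 + 0.1083/365)^365 = 5,000 × 1.114364 = $5,571.82.
Effective rate on net proceeds: 5,571.82 / 4,935 − 1 = 0.129042 = 12.904%.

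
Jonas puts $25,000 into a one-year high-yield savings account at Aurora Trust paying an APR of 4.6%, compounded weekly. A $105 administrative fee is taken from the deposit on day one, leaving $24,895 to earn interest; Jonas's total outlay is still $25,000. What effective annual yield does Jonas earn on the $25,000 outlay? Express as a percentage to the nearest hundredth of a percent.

Value after one year: 24,895 × (1 + 0.046/52)^52 = 24,895 × 1.047053 = $26,066.39.
Effective yield on the $25,000 outlay: 26,066.39 / 25,000 − 1 = 0.042655 = 4.27%.

4.27%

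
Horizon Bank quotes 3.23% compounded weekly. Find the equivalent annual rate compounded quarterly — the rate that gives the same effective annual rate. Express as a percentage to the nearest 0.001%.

EAR = (1 + 0.0323/52)^52 − 1 = 0.032817.
Solve (1 + r/4)^4 = 1.032817: r/4 = 1.032817^(1/4) − 1 = 0.008105, so r = 0.032421 = 3.242%.

3.242%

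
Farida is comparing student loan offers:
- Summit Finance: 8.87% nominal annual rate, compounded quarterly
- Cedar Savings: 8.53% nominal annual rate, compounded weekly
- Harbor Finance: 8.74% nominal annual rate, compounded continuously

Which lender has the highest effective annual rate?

Summit Finance

Summit Finance: (1 + 0.0887/4)^4 − 1 = 9.169%
Cedar Savings: (1 + 0.0853/52)^52 − 1 = 8.897%
Harbor Finance: e^0.0874 − 1 = 9.133%
The highest effective annual rate is Summit Finance at 9.169%.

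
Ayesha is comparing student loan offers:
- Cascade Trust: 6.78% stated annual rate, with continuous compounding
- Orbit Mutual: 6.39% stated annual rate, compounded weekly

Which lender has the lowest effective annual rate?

Orbit Mutual

Cascade Trust: e^0.0678 − 1 = 7.015%
Orbit Mutual: (1 + 0.0639/52)^52 − 1 = 6.594%
The lowest effective annual rate is Orbit Mutual at 6.594%.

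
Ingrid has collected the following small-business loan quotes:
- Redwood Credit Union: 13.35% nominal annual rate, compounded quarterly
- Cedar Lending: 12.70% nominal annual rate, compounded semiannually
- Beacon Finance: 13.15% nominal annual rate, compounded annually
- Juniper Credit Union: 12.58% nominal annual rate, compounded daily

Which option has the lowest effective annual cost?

Redwood Credit Union: (1 + 0.1335/4)^4 − 1 = 14.033%
Cedar Lending: (1 + 0.1270/2)^2 − 1 = 13.103%
Beacon Finance: compounded annually, EAR = 13.150%
Juniper Credit Union: (1 + 0.1258/365)^365 − 1 = 13.403%
The lowest effective annual rate is Cedar Lending at 13.103%.

Cedar Lending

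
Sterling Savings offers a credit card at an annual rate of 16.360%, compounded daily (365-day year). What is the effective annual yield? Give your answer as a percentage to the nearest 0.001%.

EAR = (1 + 0.16360/365)^365 − 1.
= (1 + 0.000448)^365 − 1 = 1.177700 − 1 = 17.770%.

17.770%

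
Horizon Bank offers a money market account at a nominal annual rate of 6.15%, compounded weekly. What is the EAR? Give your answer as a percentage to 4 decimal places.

EAR = (1 + 0.0615/52)^52 − 1.
= 1.063392 − 1 = 6.3392%.

6.3392%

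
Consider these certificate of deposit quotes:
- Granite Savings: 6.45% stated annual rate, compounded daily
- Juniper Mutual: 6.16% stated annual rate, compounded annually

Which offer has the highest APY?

Granite Savings: (1 + 0.0645/365)^365 − 1 = 6.662%
Juniper Mutual: compounded annually, EAR = 6.160%
The highest effective annual rate is Granite Savings at 6.662%.

Granite Savings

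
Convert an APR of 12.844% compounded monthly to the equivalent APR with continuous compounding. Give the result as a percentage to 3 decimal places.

EAR = (1 + 0.12844/12)^12 − 1 = 0.136277.
Equivalent continuous rate: r = ln(1 + 0.136277) = 0.127757 = 12.776%.

12.776%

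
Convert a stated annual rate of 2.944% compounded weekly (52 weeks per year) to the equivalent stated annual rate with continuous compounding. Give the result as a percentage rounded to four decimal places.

2.9432%

EAR = (1 + 0.02944/52)^52 − 1 = 0.029869.
Equivalent continuous rate: r = ln(1 + 0.029869) = 0.029432 = 2.9432%.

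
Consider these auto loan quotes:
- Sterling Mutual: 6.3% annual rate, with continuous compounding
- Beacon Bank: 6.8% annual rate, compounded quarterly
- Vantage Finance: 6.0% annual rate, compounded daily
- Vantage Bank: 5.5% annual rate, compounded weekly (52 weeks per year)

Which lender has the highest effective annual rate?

Sterling Mutual: e^0.063 − 1 = 6.503%
Beacon Bank: (1 + 0.068/4)^4 − 1 = 6.975%
Vantage Finance: (1 + 0.060/365)^365 − 1 = 6.183%
Vantage Bank: (1 + 0.055/52)^52 − 1 = 5.651%
The highest effective annual rate is Beacon Bank at 6.975%.

Beacon Bank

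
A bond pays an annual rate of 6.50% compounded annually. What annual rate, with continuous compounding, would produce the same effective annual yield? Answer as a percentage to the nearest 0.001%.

Compounded annually, EAR = nominal = 0.065000.
Equivalent continuous rate: r = ln(1 + 0.065000) = 0.062975 = 6.297%.

6.297%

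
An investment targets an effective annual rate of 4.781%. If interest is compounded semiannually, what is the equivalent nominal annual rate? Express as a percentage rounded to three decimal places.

4.725%

(1 + r/2)^2 − 1 = 0.04781, so 1 + r/2 = 1.04781^(1/2).
r/2 = 0.023626, so r = 0.047252 = 4.725%.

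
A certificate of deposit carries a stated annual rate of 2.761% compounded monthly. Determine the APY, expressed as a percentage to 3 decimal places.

2.796%

EAR = (1 + 0.02761/12)^12 − 1.
= 1.027962 − 1 = 2.796%.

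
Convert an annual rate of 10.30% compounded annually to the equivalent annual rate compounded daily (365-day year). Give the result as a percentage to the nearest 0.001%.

9.805%

Compounded annually, EAR = nominal = 0.103000.
Solve (1 + r/365)^365 = 1.103000: r/365 = 1.103000^(1/365) − 1 = 0.000269, so r = 0.098047 = 9.805%.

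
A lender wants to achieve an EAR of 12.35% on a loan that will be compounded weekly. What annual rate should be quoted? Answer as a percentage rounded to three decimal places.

(1 + r/52)^52 − 1 = 0.1235, so 1 + r/52 = 1.1235^(1/52).
r/52 = 0.002242, so r = 0.116579 = 11.658%.

11.658%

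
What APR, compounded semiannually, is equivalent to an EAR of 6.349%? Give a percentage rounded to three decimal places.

(1 + r/2)^2 − 1 = 0.06349, so 1 + r/2 = 1.06349^(1/2).
r/2 = 0.031257, so r = 0.062513 = 6.251%.

6.251%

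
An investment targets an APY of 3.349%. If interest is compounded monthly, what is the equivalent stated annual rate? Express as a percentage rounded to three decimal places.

3.299%

(1 + r/12)^12 − 1 = 0.03349, so 1 + r/12 = 1.03349^(1/12).
r/12 = 0.002749, so r = 0.032987 = 3.299%.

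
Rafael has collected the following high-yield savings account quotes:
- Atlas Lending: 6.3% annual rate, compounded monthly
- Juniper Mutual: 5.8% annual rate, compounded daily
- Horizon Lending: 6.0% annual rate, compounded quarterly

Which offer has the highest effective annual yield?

Atlas Lending

Atlas Lending: (1 + 0.063/12)^12 − 1 = 6.485%
Juniper Mutual: (1 + 0.058/365)^365 − 1 = 5.971%
Horizon Lending: (1 + 0.060/4)^4 − 1 = 6.136%
The highest effective annual rate is Atlas Lending at 6.485%.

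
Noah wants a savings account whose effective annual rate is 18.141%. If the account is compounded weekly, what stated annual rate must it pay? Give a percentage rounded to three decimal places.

(1 + r/52)^52 − 1 = 0.18141, so 1 + r/52 = 1.18141^(1/52).
r/52 = 0.003211, so r = 0.166976 = 16.698%.

16.698%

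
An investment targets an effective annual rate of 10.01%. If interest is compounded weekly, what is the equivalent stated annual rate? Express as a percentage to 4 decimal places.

9.5489%

(1 + r/52)^52 − 1 = 0.1001, so 1 + r/52 = 1.1001^(1/52).
r/52 = 0.001836, so r = 0.095489 = 9.5489%.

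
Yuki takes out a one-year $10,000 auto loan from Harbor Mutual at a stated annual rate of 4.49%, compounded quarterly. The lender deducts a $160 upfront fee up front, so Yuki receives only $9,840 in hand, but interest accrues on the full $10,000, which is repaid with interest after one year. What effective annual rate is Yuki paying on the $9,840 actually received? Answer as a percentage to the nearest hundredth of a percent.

6.27%

Amount owed after one year: 10,000 × (1 + 0.0449/4)^4 = 10,000 × 1.045662 = $10,456.62.
Effective rate on net proceeds: 10,456.62 / 9,840 − 1 = 0.062664 = 6.27%.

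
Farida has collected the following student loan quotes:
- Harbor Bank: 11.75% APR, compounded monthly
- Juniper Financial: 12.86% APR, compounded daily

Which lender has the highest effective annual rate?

Harbor Bank: (1 + 0.1175/12)^12 − 1 = 12.404%
Juniper Financial: (1 + 0.1286/365)^365 − 1 = 13.721%
The highest effective annual rate is Juniper Financial at 13.721%.

Juniper Financial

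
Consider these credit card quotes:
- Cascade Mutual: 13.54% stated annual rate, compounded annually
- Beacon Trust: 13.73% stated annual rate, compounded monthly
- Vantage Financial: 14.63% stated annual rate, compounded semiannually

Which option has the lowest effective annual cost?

Cascade Mutual

Cascade Mutual: compounded annually, EAR = 13.540%
Beacon Trust: (1 + 0.1373/12)^12 − 1 = 14.628%
Vantage Financial: (1 + 0.1463/2)^2 − 1 = 15.165%
The lowest effective annual rate is Cascade Mutual at 13.540%.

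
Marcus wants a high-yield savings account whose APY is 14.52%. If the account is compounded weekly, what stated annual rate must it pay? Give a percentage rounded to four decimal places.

(1 + r/52)^52 − 1 = 0.1452, so 1 + r/52 = 1.1452^(1/52).
r/52 = 0.002611, so r = 0.135756 = 13.5756%.

13.5756%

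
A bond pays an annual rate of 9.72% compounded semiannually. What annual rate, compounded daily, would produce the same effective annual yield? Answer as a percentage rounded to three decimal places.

EAR = (1 + 0.0972/2)^2 − 1 = 0.099562.
Solve (1 + r/365)^365 = 1.099562: r/365 = 1.099562^(1/365) − 1 = 0.000260, so r = 0.094924 = 9.492%.

9.492%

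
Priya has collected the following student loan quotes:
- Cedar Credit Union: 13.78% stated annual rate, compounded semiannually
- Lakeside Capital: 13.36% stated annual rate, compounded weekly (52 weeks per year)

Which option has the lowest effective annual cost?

Cedar Credit Union

Cedar Credit Union: (1 + 0.1378/2)^2 − 1 = 14.255%
Lakeside Capital: (1 + 0.1336/52)^52 − 1 = 14.274%
The lowest effective annual rate is Cedar Credit Union at 14.255%.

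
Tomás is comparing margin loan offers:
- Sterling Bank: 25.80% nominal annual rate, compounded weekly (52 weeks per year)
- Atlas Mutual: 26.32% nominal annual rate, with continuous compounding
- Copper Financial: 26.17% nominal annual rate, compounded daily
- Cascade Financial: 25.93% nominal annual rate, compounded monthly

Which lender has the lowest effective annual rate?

Sterling Bank: (1 + 0.2580/52)^52 − 1 = 29.351%
Atlas Mutual: e^0.2632 − 1 = 30.109%
Copper Financial: (1 + 0.2617/365)^365 − 1 = 29.901%
Cascade Financial: (1 + 0.2593/12)^12 − 1 = 29.245%
The lowest effective annual rate is Cascade Financial at 29.245%.

Cascade Financial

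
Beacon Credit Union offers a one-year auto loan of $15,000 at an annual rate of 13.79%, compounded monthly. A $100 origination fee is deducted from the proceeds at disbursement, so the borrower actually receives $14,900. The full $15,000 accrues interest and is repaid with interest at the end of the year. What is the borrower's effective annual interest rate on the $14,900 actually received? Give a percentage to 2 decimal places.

15.47%

Amount owed after one year: 15,000 × (1 + 0.1379/12)^12 = 15,000 × 1.146959 = $17,204.38.
Effective rate on net proceeds: 17,204.38 / 14,900 − 1 = 0.154656 = 15.47%.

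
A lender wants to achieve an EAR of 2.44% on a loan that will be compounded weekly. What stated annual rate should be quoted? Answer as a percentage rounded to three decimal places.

(1 + r/52)^52 − 1 = 0.0244, so 1 + r/52 = 1.0244^(1/52).
r/52 = 0.000464, so r = 0.024113 = 2.411%.

2.411%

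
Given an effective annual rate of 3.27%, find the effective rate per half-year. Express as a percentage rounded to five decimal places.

The per-half-year rate i satisfies (1 + i)^2 = 1 + 0.0327.
i = 1.0327^(1/2) − 1 = 0.0162185 = 1.62185%.

1.62185%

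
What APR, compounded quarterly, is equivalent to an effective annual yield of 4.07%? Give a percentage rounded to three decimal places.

(1 + r/4)^4 − 1 = 0.0407, so 1 + r/4 = 1.0407^(1/4).
r/4 = 0.010023, so r = 0.040093 = 4.009%.

4.009%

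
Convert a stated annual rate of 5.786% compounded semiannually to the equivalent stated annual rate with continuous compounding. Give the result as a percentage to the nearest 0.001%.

5.704%

EAR = (1 + 0.05786/2)^2 − 1 = 0.058697.
Equivalent continuous rate: r = ln(1 + 0.058697) = 0.057039 = 5.704%.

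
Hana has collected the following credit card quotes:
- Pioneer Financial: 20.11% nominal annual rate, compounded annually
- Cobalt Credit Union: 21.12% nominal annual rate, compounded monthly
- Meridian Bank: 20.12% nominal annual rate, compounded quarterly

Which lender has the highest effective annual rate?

Pioneer Financial: compounded annually, EAR = 20.110%
Cobalt Credit Union: (1 + 0.2112/12)^12 − 1 = 23.289%
Meridian Bank: (1 + 0.2012/4)^4 − 1 = 21.690%
The highest effective annual rate is Cobalt Credit Union at 23.289%.

Cobalt Credit Union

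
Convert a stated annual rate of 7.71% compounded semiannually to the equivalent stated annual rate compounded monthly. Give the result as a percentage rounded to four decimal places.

EAR = (1 + 0.0771/2)^2 − 1 = 0.078586.
Solve (1 + r/12)^12 = 1.078586: r/12 = 1.078586^(1/12) − 1 = 0.006324, so r = 0.075890 = 7.5890%.

7.5890%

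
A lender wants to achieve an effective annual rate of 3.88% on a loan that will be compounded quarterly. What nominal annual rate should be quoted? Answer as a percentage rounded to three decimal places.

(1 + r/4)^4 − 1 = 0.0388, so 1 + r/4 = 1.0388^(1/4).
r/4 = 0.009562, so r = 0.038248 = 3.825%.

3.825%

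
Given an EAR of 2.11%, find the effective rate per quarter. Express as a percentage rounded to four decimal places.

0.5234%

The per-quarter rate i satisfies (1 + i)^4 = 1 + 0.0211.
i = 1.0211^(1/4) − 1 = 0.0052338 = 0.5234%.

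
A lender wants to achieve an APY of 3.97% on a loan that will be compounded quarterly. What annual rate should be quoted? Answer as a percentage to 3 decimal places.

(1 + r/4)^4 − 1 = 0.0397, so 1 + r/4 = 1.0397^(1/4).
r/4 = 0.009781, so r = 0.039122 = 3.912%.

3.912%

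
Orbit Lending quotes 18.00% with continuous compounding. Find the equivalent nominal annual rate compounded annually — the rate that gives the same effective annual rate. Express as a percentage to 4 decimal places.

19.7217%

EAR under continuous compounding: e^0.1800 − 1 = 0.197217.
Compounded annually, the equivalent nominal rate is the EAR itself: 19.7217%.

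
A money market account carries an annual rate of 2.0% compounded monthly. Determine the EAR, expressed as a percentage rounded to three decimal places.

EAR = (1 + 0.020/12)^12 − 1.
= (1 + 0.001667)^12 − 1 = 1.020184 − 1 = 2.018%.

2.018%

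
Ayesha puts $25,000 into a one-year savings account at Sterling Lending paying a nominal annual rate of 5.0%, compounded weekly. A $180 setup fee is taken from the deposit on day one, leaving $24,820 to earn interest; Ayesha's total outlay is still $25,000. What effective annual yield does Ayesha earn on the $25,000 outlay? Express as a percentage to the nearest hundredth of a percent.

4.37%

Value after one year: 24,820 × (1 + 0.050/52)^52 = 24,820 × 1.051246 = $26,091.92.
Effective yield on the $25,000 outlay: 26,091.92 / 25,000 − 1 = 0.043677 = 4.37%.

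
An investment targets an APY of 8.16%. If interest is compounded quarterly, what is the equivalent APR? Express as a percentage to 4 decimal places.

(1 + r/4)^4 − 1 = 0.0816, so 1 + r/4 = 1.0816^(1/4).
r/4 = 0.019804, so r = 0.079216 = 7.9216%.

7.9216%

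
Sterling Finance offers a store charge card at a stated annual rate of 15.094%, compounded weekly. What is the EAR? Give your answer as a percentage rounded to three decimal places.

16.267%

EAR = (1 + 0.15094/52)^52 − 1.
= 1.162673 − 1 = 16.267%.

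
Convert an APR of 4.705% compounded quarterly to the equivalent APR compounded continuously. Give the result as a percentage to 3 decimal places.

EAR = (1 + 0.04705/4)^4 − 1 = 0.047887.
Equivalent continuous rate: r = ln(1 + 0.047887) = 0.046775 = 4.678%.

4.678%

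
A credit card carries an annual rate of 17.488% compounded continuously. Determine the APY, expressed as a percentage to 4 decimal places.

19.1103%

With continuous compounding, EAR = e^0.17488 − 1.
e^0.17488 = 1.191103, so EAR = 0.191103 = 19.1103%.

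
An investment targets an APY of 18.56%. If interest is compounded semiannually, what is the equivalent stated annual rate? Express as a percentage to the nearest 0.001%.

17.771%

(1 + r/2)^2 − 1 = 0.1856, so 1 + r/2 = 1.1856^(1/2).
r/2 = 0.088853, so r = 0.177705 = 17.771%.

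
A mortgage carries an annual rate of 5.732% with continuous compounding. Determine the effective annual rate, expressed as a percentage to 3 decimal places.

5.899%

With continuous compounding, EAR = e^0.05732 − 1.
e^0.05732 = 1.058995, so EAR = 0.058995 = 5.899%.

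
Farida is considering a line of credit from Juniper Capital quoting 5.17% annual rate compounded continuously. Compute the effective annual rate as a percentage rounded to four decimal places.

With continuous compounding, EAR = e^0.0517 − 1.
e^0.0517 = 1.053060, so EAR = 0.053060 = 5.3060%.

5.3060%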